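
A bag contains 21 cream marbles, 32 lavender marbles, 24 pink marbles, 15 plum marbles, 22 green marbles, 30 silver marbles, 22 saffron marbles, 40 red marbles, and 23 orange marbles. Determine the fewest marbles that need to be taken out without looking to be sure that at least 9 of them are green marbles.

216

In the worst case for collecting green marbles, every non-green marble comes out first.
There are 21 + 32 + 24 + 15 + 30 + 22 + 40 + 23 = 207 non-green marbles altogether.
After those, each further marble must be green, so 207 + 9 = 216 draws guarantee 9 green marbles.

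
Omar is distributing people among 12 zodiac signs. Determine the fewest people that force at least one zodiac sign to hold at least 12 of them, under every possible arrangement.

With 132 people one could put exactly 11 in each of the 12 zodiac signs, and no zodiac sign would reach 12.
Pigeonhole: one more person must land in a zodiac sign that already has 11, giving it 12.
So 12 × 11 + 1 = 133 people are required.

133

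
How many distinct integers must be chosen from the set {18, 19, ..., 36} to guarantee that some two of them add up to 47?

14

A set avoiding the sum 47 can contain at most one of each pair {x, 47−x}, plus the 7 elements whose complement lies outside the range.
The integers 24, …, 36 (13 of them) are such a set: any two sum to at least 24+25 = 49 > 47.
By pigeonhole, any 14th integer completes one of the 6 pairs, so 14 choices force a sum of 47.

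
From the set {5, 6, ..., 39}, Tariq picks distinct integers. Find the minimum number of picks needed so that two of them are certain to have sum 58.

26

Group the elements by complementary pair {x, 58−x}: {19,39}, {20,38}, {21,37}, …, giving 10 two-element pairs; the single value 29 (it cannot pair with itself since the integers are distinct); and 14 integers whose partner 58−x falls outside [5,39].
Treating each of those 25 groups as a pigeonhole, one can pick one integer per group — 25 integers — with no two summing to 58.
The 26th integer lands in an occupied pair, forcing a sum of 58.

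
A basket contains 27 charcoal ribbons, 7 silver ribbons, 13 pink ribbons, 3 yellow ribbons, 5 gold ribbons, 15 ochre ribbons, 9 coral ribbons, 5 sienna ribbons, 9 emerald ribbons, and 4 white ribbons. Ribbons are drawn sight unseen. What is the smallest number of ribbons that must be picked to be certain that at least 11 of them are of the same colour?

73

The 10 colours are the holes; the ribbons drawn are the pigeons.
To avoid 11 of any one colour, the worst case takes at most 10 of each colour, or every ribbon of a colour that has fewer than 10.
That gives 10 + 7 + 10 + 3 + 5 + 10 + 9 + 5 + 9 + 4 = 72 ribbons with no colour reaching 11.
The next ribbon forces some colour to 11, so 72 + 1 = 73.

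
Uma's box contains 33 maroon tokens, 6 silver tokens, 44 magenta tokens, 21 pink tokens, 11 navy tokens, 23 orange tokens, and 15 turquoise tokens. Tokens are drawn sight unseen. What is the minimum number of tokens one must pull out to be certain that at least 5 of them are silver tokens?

In the worst case for collecting silver tokens, every non-silver token comes out first.
There are 33 + 44 + 21 + 11 + 23 + 15 = 147 non-silver tokens altogether.
After those, each further token must be silver, so 147 + 5 = 152 draws guarantee 5 silver tokens.

152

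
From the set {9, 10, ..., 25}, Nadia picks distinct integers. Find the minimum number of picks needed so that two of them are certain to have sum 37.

Group the elements by complementary pair {x, 37−x}: {12,25}, {13,24}, {14,23}, …, giving 7 two-element pairs and 3 integers whose partner 37−x falls outside [9,25].
By the pigeonhole principle, treating each of those 10 groups as a pigeonhole, one can pick one integer per group — 10 integers — with no two summing to 37.
The 11th integer lands in an occupied pair, forcing a sum of 37.

11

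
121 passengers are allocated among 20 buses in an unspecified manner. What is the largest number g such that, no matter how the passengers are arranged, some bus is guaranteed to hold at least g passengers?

The 20 buses are the holes and the 121 passengers are the pigeons.
If every bus held at most 6 passengers, the total would be at most 20 × 6 = 120, which is less than 121.
So some bus holds at least ⌈121/20⌉ = 7 passengers.

7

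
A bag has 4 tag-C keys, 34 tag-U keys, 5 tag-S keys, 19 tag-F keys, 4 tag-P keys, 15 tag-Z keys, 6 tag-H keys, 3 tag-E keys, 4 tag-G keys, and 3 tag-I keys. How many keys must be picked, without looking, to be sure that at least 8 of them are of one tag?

51

Pigeonhole: put each drawn key into a box by tag. The largest draw with every box below 8 takes min(count, 7) from each tag; tags with fewer than 7 contribute all they have.
Σ min(cᵢ, 7) = 4 + 7 + 5 + 7 + 4 + 7 + 6 + 3 + 4 + 3 = 50.
Draw number 50 + 1 = 51 must push one box to 8.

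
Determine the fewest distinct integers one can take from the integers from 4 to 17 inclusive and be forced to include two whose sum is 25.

10

Two chosen integers sum to 25 exactly when both halves of some pair {x, 25−x} with 8 ≤ x ≤ 25−x ≤ 17 are chosen — 5 such pairs.
The remaining 4 elements (those with no distinct partner in range) can never complete a 25-sum, so the worst case takes all of them and one from each pair: 4 + 5 = 9.
The 10th integer has to be the second member of some pair, so 9 + 1 = 10.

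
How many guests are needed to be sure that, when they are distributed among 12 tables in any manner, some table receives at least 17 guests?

With 192 guests one could put exactly 16 in each of the 12 tables, and no table would reach 17.
One more guest must land in a table that already has 16, giving it 17.
So 12 × 16 + 1 = 193 guests are required.

193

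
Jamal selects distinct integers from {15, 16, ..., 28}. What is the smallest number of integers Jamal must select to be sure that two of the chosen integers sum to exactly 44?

Group the elements by complementary pair {x, 44−x}: {16,28}, {17,27}, {18,26}, …, giving 6 two-element pairs, the single value 22 (it cannot pair with itself since the integers are distinct), and 1 integer whose partner 44−x falls outside [15,28].
Pigeonhole: treating each of those 8 groups as a pigeonhole, one can pick one integer per group — 8 integers — with no two summing to 44.
The 9th integer lands in an occupied pair, forcing a sum of 44.

9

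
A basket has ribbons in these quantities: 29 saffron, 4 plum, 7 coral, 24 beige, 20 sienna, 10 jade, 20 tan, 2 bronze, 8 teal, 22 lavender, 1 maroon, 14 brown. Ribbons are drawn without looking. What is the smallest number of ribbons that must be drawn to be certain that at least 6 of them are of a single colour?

53

Put each drawn ribbon into a box by colour. The largest draw with every box below 6 takes min(count, 5) from each colour; colours with fewer than 5 contribute all they have.
Σ min(cᵢ, 5) = 5 + 4 + 5 + 5 + 5 + 5 + 5 + 2 + 5 + 5 + 1 + 5 = 52.
Draw number 52 + 1 = 53 must push one box to 6.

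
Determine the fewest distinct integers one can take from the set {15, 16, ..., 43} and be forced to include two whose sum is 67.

Group the elements by complementary pair {x, 67−x}: {24,43}, {25,42}, {26,41}, …, giving 10 two-element pairs and 9 integers whose partner 67−x falls outside [15,43].
By the pigeonhole principle, treating each of those 19 groups as a pigeonhole, one can pick one integer per group — 19 integers — with no two summing to 67.
The 20th integer lands in an occupied pair, forcing a sum of 67.

20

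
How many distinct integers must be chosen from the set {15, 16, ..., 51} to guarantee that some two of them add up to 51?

27

Two chosen integers sum to 51 exactly when both halves of some pair {x, 51−x} with 15 ≤ x ≤ 51−x ≤ 36 are chosen — 11 such pairs.
The remaining 15 elements (those with no distinct partner in range) can never complete a 51-sum, so the worst case takes all of them and one from each pair: 15 + 11 = 26.
The 27th integer has to be the second member of some pair, so 26 + 1 = 27.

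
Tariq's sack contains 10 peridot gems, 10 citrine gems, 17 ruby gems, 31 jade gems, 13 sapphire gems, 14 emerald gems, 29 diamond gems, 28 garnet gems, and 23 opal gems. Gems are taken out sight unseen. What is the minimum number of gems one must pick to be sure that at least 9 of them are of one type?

By the pigeonhole principle, put each drawn gem into a box by type. The largest draw with every box below 9 takes min(count, 8) from each type.
Σ min(cᵢ, 8) = 8 + 8 + 8 + 8 + 8 + 8 + 8 + 8 + 8 = 72.
Draw number 72 + 1 = 73 must push one box to 9.

73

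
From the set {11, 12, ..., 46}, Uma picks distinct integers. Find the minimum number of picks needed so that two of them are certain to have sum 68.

Group the elements by complementary pair {x, 68−x}: {22,46}, {23,45}, {24,44}, …, giving 12 two-element pairs; the single value 34 (it cannot pair with itself since the integers are distinct); and 11 integers whose partner 68−x falls outside [11,46].
Pigeonhole: treating each of those 24 groups as a pigeonhole, one can pick one integer per group — 24 integers — with no two summing to 68.
The 25th integer lands in an occupied pair, forcing a sum of 68.

25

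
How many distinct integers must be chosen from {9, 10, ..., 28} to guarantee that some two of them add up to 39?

Group the elements by complementary pair {x, 39−x}: {11,28}, {12,27}, {13,26}, …, giving 9 two-element pairs and 2 integers whose partner 39−x falls outside [9,28].
Pigeonhole: treating each of those 11 groups as a pigeonhole, one can pick one integer per group — 11 integers — with no two summing to 39.
The 12th integer lands in an occupied pair, forcing a sum of 39.

12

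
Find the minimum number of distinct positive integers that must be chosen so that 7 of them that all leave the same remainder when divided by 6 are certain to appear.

37

Pigeonhole: the 6 residue classes mod 6 are the pigeonholes.
With 36 integers one could put 6 in each residue class and have no class reach 7.
The 37th integer pushes some class to 7, so 6·6 + 1 = 37.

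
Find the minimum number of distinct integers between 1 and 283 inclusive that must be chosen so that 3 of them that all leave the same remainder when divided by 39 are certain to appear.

79

The 39 residue classes mod 39 are the pigeonholes.
With 78 integers one could put 2 in each residue class and have no class reach 3.
The 79th integer pushes some class to 3, so 39·2 + 1 = 79.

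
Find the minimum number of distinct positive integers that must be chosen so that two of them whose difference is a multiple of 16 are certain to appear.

17

Integers whose pairwise differences are multiples of 16 are exactly those sharing a remainder mod 16. The 16 residue classes mod 16 are the pigeonholes.
With 16 integers one could put 1 in each residue class and have no class reach 2.
The 17th integer pushes some class to 2, so 16·1 + 1 = 17.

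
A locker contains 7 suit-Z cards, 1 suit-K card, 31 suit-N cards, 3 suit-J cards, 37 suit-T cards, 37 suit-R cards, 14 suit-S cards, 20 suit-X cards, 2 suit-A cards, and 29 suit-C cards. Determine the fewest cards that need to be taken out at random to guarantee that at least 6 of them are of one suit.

An adversary could hand out at most 5 cards per suit (suit-K, suit-J, suit-A run out sooner): 5 + 1 + 5 + 3 + 5 + 5 + 5 + 5 + 2 + 5 = 41 cards and still no suit has 6.
One more card lands in a suit already at 5, so 42 draws are enough and 41 are not.

42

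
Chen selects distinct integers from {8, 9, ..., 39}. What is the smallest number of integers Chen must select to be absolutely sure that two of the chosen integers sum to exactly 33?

Group the elements by complementary pair {x, 33−x}: {8,25}, {9,24}, {10,23}, …, giving 9 two-element pairs and 14 integers whose partner 33−x falls outside [8,39].
Pigeonhole: treating each of those 23 groups as a pigeonhole, one can pick one integer per group — 23 integers — with no two summing to 33.
The 24th integer lands in an occupied pair, forcing a sum of 33.

24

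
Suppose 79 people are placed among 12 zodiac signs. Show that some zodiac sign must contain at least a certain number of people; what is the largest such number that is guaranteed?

The 12 zodiac signs are the holes and the 79 people are the pigeons.
If every zodiac sign held at most 6 people, the total would be at most 12 × 6 = 72, which is less than 79.
So some zodiac sign holds at least ⌈79/12⌉ = 7 people.

7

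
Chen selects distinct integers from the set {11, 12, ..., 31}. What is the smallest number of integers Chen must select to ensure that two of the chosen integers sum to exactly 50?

Two chosen integers sum to 50 exactly when both halves of some pair {x, 50−x} with 19 ≤ x ≤ 50−x ≤ 31 are chosen — 6 such pairs.
The remaining 9 elements (those with no distinct partner in range) can never complete a 50-sum, so the worst case takes all of them and one from each pair: 9 + 6 = 15.
The 16th integer has to be the second member of some pair, so 15 + 1 = 16.

16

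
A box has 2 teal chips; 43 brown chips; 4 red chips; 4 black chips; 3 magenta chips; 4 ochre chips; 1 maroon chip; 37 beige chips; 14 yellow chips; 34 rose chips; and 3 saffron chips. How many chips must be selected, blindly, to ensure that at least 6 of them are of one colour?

42

By pigeonhole, the 11 colours are the holes; the chips drawn are the pigeons.
To avoid 6 of any one colour, the worst case takes at most 5 of each colour, or every chip of a colour that has fewer than 5.
That gives 2 + 5 + 4 + 4 + 3 + 4 + 1 + 5 + 5 + 5 + 3 = 41 chips with no colour reaching 6.
The next chip forces some colour to 6, so 41 + 1 = 42.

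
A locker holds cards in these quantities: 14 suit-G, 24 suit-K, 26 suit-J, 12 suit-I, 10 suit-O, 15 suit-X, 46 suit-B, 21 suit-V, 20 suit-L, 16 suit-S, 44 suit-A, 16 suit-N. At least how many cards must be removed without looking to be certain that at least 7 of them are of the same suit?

73

By the pigeonhole principle, the 12 suits are the holes; the cards drawn are the pigeons.
To avoid 7 of any one suit, the worst case takes at most 6 of each suit.
That gives 6 + 6 + 6 + 6 + 6 + 6 + 6 + 6 + 6 + 6 + 6 + 6 = 72 cards with no suit reaching 7.
The next card forces some suit to 7, so 72 + 1 = 73.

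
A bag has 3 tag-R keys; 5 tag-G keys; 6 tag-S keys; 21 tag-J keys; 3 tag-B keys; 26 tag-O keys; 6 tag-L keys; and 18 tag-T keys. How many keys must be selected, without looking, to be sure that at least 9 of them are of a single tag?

An adversary could hand out at most 8 keys per tag (5 tags run out sooner): 3 + 5 + 6 + 8 + 3 + 8 + 6 + 8 = 47 keys and still no tag has 9.
One more key lands in a tag already at 8, so 48 draws are enough and 47 are not.

48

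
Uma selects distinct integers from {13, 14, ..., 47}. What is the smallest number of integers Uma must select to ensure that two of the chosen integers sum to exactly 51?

23

Group the elements by complementary pair {x, 51−x}: {13,38}, {14,37}, {15,36}, …, giving 13 two-element pairs and 9 integers whose partner 51−x falls outside [13,47].
By the pigeonhole principle, treating each of those 22 groups as a pigeonhole, one can pick one integer per group — 22 integers — with no two summing to 51.
The 23rd integer lands in an occupied pair, forcing a sum of 51.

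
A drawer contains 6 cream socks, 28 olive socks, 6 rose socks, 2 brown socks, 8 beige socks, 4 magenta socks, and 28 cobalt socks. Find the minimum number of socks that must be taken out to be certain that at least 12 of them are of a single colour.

The 7 colours are the holes; the socks drawn are the pigeons.
To avoid 12 of any one colour, the worst case takes at most 11 of each colour, or every sock of a colour that has fewer than 11.
That gives 6 + 11 + 6 + 2 + 8 + 4 + 11 = 48 socks with no colour reaching 12.
The next sock forces some colour to 12, so 48 + 1 = 49.

49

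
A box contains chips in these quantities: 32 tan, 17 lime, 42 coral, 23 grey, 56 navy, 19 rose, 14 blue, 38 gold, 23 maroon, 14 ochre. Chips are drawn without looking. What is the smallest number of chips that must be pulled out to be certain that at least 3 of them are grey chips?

In the worst case for collecting grey chips, every non-grey chip comes out first.
There are 32 + 17 + 42 + 56 + 19 + 14 + 38 + 23 + 14 = 255 non-grey chips altogether.
After those, each further chip must be grey, so 255 + 3 = 258 draws guarantee 3 grey chips.

258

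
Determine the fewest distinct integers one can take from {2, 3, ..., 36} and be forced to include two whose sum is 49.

A set avoiding the sum 49 can contain at most one of each pair {x, 49−x}, plus the 11 elements whose complement lies outside the range.
The integers 2, …, 24 (23 of them) are such a set: any two sum to at least 2+3 = 5 and at most 23+24 = 47 < 49.
By pigeonhole, any 24th integer completes one of the 12 pairs, so 24 choices force a sum of 49.

24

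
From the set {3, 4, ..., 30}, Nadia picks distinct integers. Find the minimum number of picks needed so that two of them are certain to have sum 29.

17

A set avoiding the sum 29 can contain at most one of each pair {x, 29−x}, plus the 4 elements whose complement lies outside the range.
The integers 15, …, 30 (16 of them) are such a set: any two sum to at least 15+16 = 31 > 29.
Any 17th integer completes one of the 12 pairs, so 17 choices force a sum of 29.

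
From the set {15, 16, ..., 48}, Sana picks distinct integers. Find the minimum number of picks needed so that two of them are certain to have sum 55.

Two chosen integers sum to 55 exactly when both halves of some pair {x, 55−x} with 15 ≤ x ≤ 55−x ≤ 40 are chosen — 13 such pairs.
The remaining 8 elements (those with no distinct partner in range) can never complete a 55-sum, so the worst case takes all of them and one from each pair: 8 + 13 = 21.
The 22nd integer has to be the second member of some pair, so 21 + 1 = 22.

22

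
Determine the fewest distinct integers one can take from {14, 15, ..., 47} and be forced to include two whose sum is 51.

Two chosen integers sum to 51 exactly when both halves of some pair {x, 51−x} with 14 ≤ x ≤ 51−x ≤ 37 are chosen — 12 such pairs.
The remaining 10 elements (those with no distinct partner in range) can never complete a 51-sum, so the worst case takes all of them and one from each pair: 10 + 12 = 22.
By the pigeonhole principle, the 23rd integer has to be the second member of some pair, so 22 + 1 = 23.

23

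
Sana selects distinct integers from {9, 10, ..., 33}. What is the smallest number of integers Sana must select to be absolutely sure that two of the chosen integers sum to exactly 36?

17

Two chosen integers sum to 36 exactly when both halves of some pair {x, 36−x} with 9 ≤ x ≤ 36−x ≤ 27 are chosen — 9 such pairs.
The remaining 7 elements (those with no distinct partner in range) can never complete a 36-sum, so the worst case takes all of them and one from each pair: 7 + 9 = 16.
By pigeonhole, the 17th integer has to be the second member of some pair, so 16 + 1 = 17.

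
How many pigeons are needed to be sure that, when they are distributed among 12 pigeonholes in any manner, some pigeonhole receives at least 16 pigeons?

With 180 pigeons one could put exactly 15 in each of the 12 pigeonholes, and no pigeonhole would reach 16.
By the pigeonhole principle, one more pigeon must land in a pigeonhole that already has 15, giving it 16.
So 12 × 15 + 1 = 181 pigeons are required.

181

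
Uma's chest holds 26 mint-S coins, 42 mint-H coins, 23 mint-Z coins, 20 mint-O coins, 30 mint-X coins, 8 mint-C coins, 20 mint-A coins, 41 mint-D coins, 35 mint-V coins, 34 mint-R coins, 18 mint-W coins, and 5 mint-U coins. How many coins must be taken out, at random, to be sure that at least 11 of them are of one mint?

114

An adversary could hand out at most 10 coins per mint (mint-C, mint-U run out sooner): 10 + 10 + 10 + 10 + 10 + 8 + 10 + 10 + 10 + 10 + 10 + 5 = 113 coins and still no mint has 11.
One more coin lands in a mint already at 10, so 114 draws are enough and 113 are not.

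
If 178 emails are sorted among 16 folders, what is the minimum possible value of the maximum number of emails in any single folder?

The 16 folders are the holes and the 178 emails are the pigeons.
If every folder held at most 11 emails, the total would be at most 16 × 11 = 176, which is less than 178.
So some folder holds at least ⌈178/16⌉ = 12 emails.

12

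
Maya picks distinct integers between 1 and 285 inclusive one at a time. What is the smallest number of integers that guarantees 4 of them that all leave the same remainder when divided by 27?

The 27 residue classes mod 27 are the pigeonholes.
With 81 integers one could put 3 in each residue class and have no class reach 4.
The 82nd integer pushes some class to 4, so 27·3 + 1 = 82.

82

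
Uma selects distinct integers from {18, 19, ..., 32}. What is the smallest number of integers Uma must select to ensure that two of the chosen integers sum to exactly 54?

11

A set avoiding the sum 54 can contain at most one of each pair {x, 54−x}, plus the 5 elements whose complement lies outside the range or equal to its own complement.
The integers 18, …, 27 (10 of them) are such a set: any two sum to at least 18+19 = 37 and at most 26+27 = 53 < 54.
By the pigeonhole principle, any 11th integer completes one of the 5 pairs, so 11 choices force a sum of 54.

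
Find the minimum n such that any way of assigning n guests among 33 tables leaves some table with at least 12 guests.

With 363 guests one could put exactly 11 in each of the 33 tables, and no table would reach 12.
Pigeonhole: one more guest must land in a table that already has 11, giving it 12.
So 33 × 11 + 1 = 364 guests are required.

364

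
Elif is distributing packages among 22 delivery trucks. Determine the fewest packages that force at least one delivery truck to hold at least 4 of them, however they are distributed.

67

With 66 packages one could put exactly 3 in each of the 22 delivery trucks, and no delivery truck would reach 4.
Pigeonhole: one more package must land in a delivery truck that already has 3, giving it 4.
So 22 × 3 + 1 = 67 packages are required.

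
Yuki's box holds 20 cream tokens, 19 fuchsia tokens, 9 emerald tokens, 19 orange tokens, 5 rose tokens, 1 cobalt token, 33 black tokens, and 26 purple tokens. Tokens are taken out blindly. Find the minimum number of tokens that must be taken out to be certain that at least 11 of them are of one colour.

66

An adversary could hand out at most 10 tokens per colour (emerald, rose, cobalt run out sooner): 10 + 10 + 9 + 10 + 5 + 1 + 10 + 10 = 65 tokens and still no colour has 11.
One more token lands in a colour already at 10, so 66 draws are enough and 65 are not.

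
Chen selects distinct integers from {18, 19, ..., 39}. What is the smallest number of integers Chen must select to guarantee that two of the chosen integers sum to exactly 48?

17

Group the elements by complementary pair {x, 48−x}: {18,30}, {19,29}, {20,28}, …, giving 6 two-element pairs, the single value 24 (it cannot pair with itself since the integers are distinct), and 9 integers whose partner 48−x falls outside [18,39].
By pigeonhole, treating each of those 16 groups as a pigeonhole, one can pick one integer per group — 16 integers — with no two summing to 48.
The 17th integer lands in an occupied pair, forcing a sum of 48.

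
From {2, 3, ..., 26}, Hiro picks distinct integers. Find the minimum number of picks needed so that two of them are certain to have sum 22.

17

A set avoiding the sum 22 can contain at most one of each pair {x, 22−x}, plus the 7 elements whose complement lies outside the range or equal to its own complement.
The integers 11, …, 26 (16 of them) are such a set: any two sum to at least 11+12 = 23 > 22.
Pigeonhole: any 17th integer completes one of the 9 pairs, so 17 choices force a sum of 22.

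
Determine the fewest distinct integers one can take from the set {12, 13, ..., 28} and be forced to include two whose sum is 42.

Group the elements by complementary pair {x, 42−x}: {14,28}, {15,27}, {16,26}, …, giving 7 two-element pairs; the single value 21 (it cannot pair with itself since the integers are distinct); and 2 integers whose partner 42−x falls outside [12,28].
By the pigeonhole principle, treating each of those 10 groups as a pigeonhole, one can pick one integer per group — 10 integers — with no two summing to 42.
The 11th integer lands in an occupied pair, forcing a sum of 42.

11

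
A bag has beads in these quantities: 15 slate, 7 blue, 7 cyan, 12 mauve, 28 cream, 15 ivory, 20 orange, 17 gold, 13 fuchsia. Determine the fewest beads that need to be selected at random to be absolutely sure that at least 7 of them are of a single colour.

Put each drawn bead into a box by colour. The largest draw with every box below 7 takes min(count, 6) from each colour.
Σ min(cᵢ, 6) = 6 + 6 + 6 + 6 + 6 + 6 + 6 + 6 + 6 = 54.
Draw number 54 + 1 = 55 must push one box to 7.

55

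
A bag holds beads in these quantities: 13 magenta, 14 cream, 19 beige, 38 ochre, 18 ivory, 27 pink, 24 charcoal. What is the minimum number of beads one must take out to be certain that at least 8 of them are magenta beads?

148

In the worst case for collecting magenta beads, every non-magenta bead comes out first.
There are 14 + 19 + 38 + 18 + 27 + 24 = 140 non-magenta beads altogether.
After those, each further bead must be magenta, so 140 + 8 = 148 draws guarantee 8 magenta beads.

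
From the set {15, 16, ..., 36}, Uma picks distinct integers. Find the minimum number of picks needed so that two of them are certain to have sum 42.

Group the elements by complementary pair {x, 42−x}: {15,27}, {16,26}, {17,25}, …, giving 6 two-element pairs, the single value 21 (it cannot pair with itself since the integers are distinct), and 9 integers whose partner 42−x falls outside [15,36].
Treating each of those 16 groups as a pigeonhole, one can pick one integer per group — 16 integers — with no two summing to 42.
The 17th integer lands in an occupied pair, forcing a sum of 42.

17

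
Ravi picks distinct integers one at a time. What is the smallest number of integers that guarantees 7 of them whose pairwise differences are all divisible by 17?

Integers whose pairwise differences are multiples of 17 are exactly those sharing a remainder mod 17. By pigeonhole, the 17 residue classes mod 17 are the pigeonholes.
With 102 integers one could put 6 in each residue class and have no class reach 7.
The 103rd integer pushes some class to 7, so 17·6 + 1 = 103.

103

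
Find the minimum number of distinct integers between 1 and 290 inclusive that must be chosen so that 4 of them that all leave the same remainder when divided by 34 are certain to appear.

103

By pigeonhole, the 34 residue classes mod 34 are the pigeonholes.
With 102 integers one could put 3 in each residue class and have no class reach 4.
The 103rd integer pushes some class to 4, so 34·3 + 1 = 103.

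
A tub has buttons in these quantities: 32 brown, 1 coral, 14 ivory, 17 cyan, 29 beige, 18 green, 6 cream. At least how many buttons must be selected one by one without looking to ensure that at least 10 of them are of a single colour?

53

Pigeonhole: the 7 colours are the holes; the buttons drawn are the pigeons.
To avoid 10 of any one colour, the worst case takes at most 9 of each colour, or every button of a colour that has fewer than 9.
That gives 9 + 1 + 9 + 9 + 9 + 9 + 6 = 52 buttons with no colour reaching 10.
The next button forces some colour to 10, so 52 + 1 = 53.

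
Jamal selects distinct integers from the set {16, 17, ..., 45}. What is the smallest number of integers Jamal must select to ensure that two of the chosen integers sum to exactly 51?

Two chosen integers sum to 51 exactly when both halves of some pair {x, 51−x} with 16 ≤ x ≤ 51−x ≤ 35 are chosen — 10 such pairs.
The remaining 10 elements (those with no distinct partner in range) can never complete a 51-sum, so the worst case takes all of them and one from each pair: 10 + 10 = 20.
The 21st integer has to be the second member of some pair, so 20 + 1 = 21.

21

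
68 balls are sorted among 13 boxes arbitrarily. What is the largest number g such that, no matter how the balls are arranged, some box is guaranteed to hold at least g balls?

The 13 boxes are the holes and the 68 balls are the pigeons.
If every box held at most 5 balls, the total would be at most 13 × 5 = 65, which is less than 68.
So some box holds at least ⌈68/13⌉ = 6 balls.

6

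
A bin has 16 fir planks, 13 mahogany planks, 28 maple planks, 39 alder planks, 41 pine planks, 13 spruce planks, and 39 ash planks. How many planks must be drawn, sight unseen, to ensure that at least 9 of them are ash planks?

159

In the worst case for collecting ash planks, every non-ash plank comes out first.
There are 16 + 13 + 28 + 39 + 41 + 13 = 150 non-ash planks altogether.
After those, each further plank must be ash, so 150 + 9 = 159 draws guarantee 9 ash planks.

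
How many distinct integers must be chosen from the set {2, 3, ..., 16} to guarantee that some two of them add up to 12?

A set avoiding the sum 12 can contain at most one of each pair {x, 12−x}, plus the 7 elements whose complement lies outside the range or equal to its own complement.
The integers 6, …, 16 (11 of them) are such a set: any two sum to at least 6+7 = 13 > 12.
Pigeonhole: any 12th integer completes one of the 4 pairs, so 12 choices force a sum of 12.

12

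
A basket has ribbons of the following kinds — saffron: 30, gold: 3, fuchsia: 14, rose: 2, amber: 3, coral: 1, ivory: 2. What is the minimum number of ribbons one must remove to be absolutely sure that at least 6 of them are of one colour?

22

By pigeonhole, put each drawn ribbon into a box by colour. The largest draw with every box below 6 takes min(count, 5) from each colour; colours with fewer than 5 contribute all they have.
Σ min(cᵢ, 5) = 5 + 3 + 5 + 2 + 3 + 1 + 2 = 21.
Draw number 21 + 1 = 22 must push one box to 6.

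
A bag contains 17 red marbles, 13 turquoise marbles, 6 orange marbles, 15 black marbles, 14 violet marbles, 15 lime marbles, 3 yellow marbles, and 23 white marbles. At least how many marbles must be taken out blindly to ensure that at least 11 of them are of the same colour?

70

An adversary could hand out at most 10 marbles per colour (orange, yellow run out sooner): 10 + 10 + 6 + 10 + 10 + 10 + 3 + 10 = 69 marbles and still no colour has 11.
By pigeonhole, one more marble lands in a colour already at 10, so 70 draws are enough and 69 are not.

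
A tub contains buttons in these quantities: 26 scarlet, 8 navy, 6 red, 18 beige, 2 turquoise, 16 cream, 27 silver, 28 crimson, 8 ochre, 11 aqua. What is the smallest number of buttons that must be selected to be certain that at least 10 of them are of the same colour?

An adversary could hand out at most 9 buttons per colour (4 colours run out sooner): 9 + 8 + 6 + 9 + 2 + 9 + 9 + 9 + 8 + 9 = 78 buttons and still no colour has 10.
Pigeonhole: one more button lands in a colour already at 9, so 79 draws are enough and 78 are not.

79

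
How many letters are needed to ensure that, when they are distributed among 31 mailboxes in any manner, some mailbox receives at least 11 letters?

311

With 310 letters one could put exactly 10 in each of the 31 mailboxes, and no mailbox would reach 11.
By the pigeonhole principle, one more letter must land in a mailbox that already has 10, giving it 11.
So 31 × 10 + 1 = 311 letters are required.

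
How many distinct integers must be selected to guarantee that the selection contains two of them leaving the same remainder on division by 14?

By pigeonhole, the 14 residue classes mod 14 are the pigeonholes.
With 14 integers one could put 1 in each residue class and have no class reach 2.
The 15th integer pushes some class to 2, so 14·1 + 1 = 15.

15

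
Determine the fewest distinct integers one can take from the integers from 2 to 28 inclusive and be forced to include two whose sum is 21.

19

A set avoiding the sum 21 can contain at most one of each pair {x, 21−x}, plus the 9 elements whose complement lies outside the range.
The integers 11, …, 28 (18 of them) are such a set: any two sum to at least 11+12 = 23 > 21.
Any 19th integer completes one of the 9 pairs, so 19 choices force a sum of 21.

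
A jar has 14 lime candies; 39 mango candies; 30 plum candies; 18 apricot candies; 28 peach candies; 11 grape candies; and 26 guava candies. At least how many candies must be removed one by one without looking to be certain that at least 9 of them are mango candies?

In the worst case for collecting mango candies, every non-mango candy comes out first.
There are 14 + 30 + 18 + 28 + 11 + 26 = 127 non-mango candies altogether.
After those, each further candy must be mango, so 127 + 9 = 136 draws guarantee 9 mango candies.

136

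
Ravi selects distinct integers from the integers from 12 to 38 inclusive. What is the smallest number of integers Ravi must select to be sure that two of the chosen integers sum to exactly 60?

20

Group the elements by complementary pair {x, 60−x}: {22,38}, {23,37}, {24,36}, …, giving 8 two-element pairs; the single value 30 (it cannot pair with itself since the integers are distinct); and 10 integers whose partner 60−x falls outside [12,38].
Treating each of those 19 groups as a pigeonhole, one can pick one integer per group — 19 integers — with no two summing to 60.
The 20th integer lands in an occupied pair, forcing a sum of 60.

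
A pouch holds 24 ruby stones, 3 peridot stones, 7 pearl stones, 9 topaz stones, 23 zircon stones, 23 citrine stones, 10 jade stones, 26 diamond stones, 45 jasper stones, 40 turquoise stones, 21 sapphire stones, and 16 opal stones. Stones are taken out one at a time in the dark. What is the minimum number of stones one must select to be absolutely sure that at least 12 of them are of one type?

An adversary could hand out at most 11 stones per type (4 types run out sooner): 11 + 3 + 7 + 9 + 11 + 11 + 10 + 11 + 11 + 11 + 11 + 11 = 117 stones and still no type has 12.
One more stone lands in a type already at 11, so 118 draws are enough and 117 are not.

118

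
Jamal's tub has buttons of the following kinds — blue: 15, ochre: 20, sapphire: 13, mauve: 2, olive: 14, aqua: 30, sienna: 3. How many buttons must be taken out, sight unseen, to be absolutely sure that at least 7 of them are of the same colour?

36

Pigeonhole: put each drawn button into a box by colour. The largest draw with every box below 7 takes min(count, 6) from each colour; colours with fewer than 6 contribute all they have.
Σ min(cᵢ, 6) = 6 + 6 + 6 + 2 + 6 + 6 + 3 = 35.
Draw number 35 + 1 = 36 must push one box to 7.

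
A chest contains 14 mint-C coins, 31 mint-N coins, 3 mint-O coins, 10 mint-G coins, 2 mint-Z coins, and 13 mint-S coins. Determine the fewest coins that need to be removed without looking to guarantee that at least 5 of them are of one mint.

An adversary could hand out at most 4 coins per mint (mint-O, mint-Z run out sooner): 4 + 4 + 3 + 4 + 2 + 4 = 21 coins and still no mint has 5.
One more coin lands in a mint already at 4, so 22 draws are enough and 21 are not.

22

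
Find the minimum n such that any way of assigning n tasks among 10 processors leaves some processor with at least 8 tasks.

With 70 tasks one could put exactly 7 in each of the 10 processors, and no processor would reach 8.
One more task must land in a processor that already has 7, giving it 8.
So 10 × 7 + 1 = 71 tasks are required.

71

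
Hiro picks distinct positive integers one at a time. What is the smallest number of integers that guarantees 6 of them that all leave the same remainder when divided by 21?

By the pigeonhole principle, the 21 residue classes mod 21 are the pigeonholes.
With 105 integers one could put 5 in each residue class and have no class reach 6.
The 106th integer pushes some class to 6, so 21·5 + 1 = 106.

106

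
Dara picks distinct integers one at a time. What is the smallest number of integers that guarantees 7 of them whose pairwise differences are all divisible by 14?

85

Integers whose pairwise differences are multiples of 14 are exactly those sharing a remainder mod 14. The 14 residue classes mod 14 are the pigeonholes.
With 84 integers one could put 6 in each residue class and have no class reach 7.
The 85th integer pushes some class to 7, so 14·6 + 1 = 85.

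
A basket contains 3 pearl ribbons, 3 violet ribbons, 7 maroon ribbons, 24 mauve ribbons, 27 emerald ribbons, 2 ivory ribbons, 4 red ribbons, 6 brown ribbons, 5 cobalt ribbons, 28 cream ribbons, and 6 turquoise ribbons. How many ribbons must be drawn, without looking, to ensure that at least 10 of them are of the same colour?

64

The 11 colours are the holes; the ribbons drawn are the pigeons.
To avoid 10 of any one colour, the worst case takes at most 9 of each colour, or every ribbon of a colour that has fewer than 9.
That gives 3 + 3 + 7 + 9 + 9 + 2 + 4 + 6 + 5 + 9 + 6 = 63 ribbons with no colour reaching 10.
The next ribbon forces some colour to 10, so 63 + 1 = 64.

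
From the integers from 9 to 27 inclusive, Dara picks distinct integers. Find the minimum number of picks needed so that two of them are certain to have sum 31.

13

A set avoiding the sum 31 can contain at most one of each pair {x, 31−x}, plus the 5 elements whose complement lies outside the range.
The integers 16, …, 27 (12 of them) are such a set: any two sum to at least 16+17 = 33 > 31.
By pigeonhole, any 13th integer completes one of the 7 pairs, so 13 choices force a sum of 31.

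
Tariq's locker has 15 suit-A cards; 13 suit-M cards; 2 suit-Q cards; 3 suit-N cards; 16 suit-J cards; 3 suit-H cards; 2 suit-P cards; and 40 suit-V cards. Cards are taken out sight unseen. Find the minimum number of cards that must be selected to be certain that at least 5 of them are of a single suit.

27

By pigeonhole, put each drawn card into a box by suit. The largest draw with every box below 5 takes min(count, 4) from each suit; suits with fewer than 4 contribute all they have.
Σ min(cᵢ, 4) = 4 + 4 + 2 + 3 + 4 + 3 + 2 + 4 = 26.
Draw number 26 + 1 = 27 must push one box to 5.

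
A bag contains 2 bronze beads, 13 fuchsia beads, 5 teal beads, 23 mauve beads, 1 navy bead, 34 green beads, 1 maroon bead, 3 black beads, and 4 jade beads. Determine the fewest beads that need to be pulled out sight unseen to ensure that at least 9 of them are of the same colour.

By the pigeonhole principle, the 9 colours are the holes; the beads drawn are the pigeons.
To avoid 9 of any one colour, the worst case takes at most 8 of each colour, or every bead of a colour that has fewer than 8.
That gives 2 + 8 + 5 + 8 + 1 + 8 + 1 + 3 + 4 = 40 beads with no colour reaching 9.
The next bead forces some colour to 9, so 40 + 1 = 41.

41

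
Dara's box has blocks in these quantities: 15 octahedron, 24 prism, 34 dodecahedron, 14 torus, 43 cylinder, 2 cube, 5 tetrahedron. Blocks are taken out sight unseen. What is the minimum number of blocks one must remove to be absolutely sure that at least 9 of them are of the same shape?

By the pigeonhole principle, put each drawn block into a box by shape. The largest draw with every box below 9 takes min(count, 8) from each shape; shapes with fewer than 8 contribute all they have.
Σ min(cᵢ, 8) = 8 + 8 + 8 + 8 + 8 + 2 + 5 = 47.
Draw number 47 + 1 = 48 must push one box to 9.

48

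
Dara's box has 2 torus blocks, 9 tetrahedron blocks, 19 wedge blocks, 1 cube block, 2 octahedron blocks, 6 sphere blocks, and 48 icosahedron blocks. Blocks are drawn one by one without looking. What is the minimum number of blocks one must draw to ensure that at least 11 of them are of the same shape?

41

Pigeonhole: the 7 shapes are the holes; the blocks drawn are the pigeons.
To avoid 11 of any one shape, the worst case takes at most 10 of each shape, or every block of a shape that has fewer than 10.
That gives 2 + 9 + 10 + 1 + 2 + 6 + 10 = 40 blocks with no shape reaching 11.
The next block forces some shape to 11, so 40 + 1 = 41.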